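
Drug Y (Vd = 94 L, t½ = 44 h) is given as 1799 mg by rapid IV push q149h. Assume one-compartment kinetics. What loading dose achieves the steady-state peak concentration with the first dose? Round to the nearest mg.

f = (1/2)^(149/44) ≈ 0.095632; accumulation ratio R = 1/(1−f) ≈ 1.10574.
Loading dose to hit Cmax,ss on first dose: D_load = D_maint·R ≈ 1799 × 1.10574 ≈ 1989.23 mg.

1989 mg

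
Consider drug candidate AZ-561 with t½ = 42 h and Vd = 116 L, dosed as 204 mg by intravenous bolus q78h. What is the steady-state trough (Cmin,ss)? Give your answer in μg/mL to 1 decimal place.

0.7 μg/mL

Over one 78-h interval, 78/42 ≈ 1.8571 half-lives elapse, leaving f ≈ 0.2760 of each dose.
Each bolus raises the concentration by D/Vd = 204/116 ≈ 1.759 μg/mL.
Steady-state trough Cmin,ss = C₀·f/(1−f) ≈ 1.759 × 0.2760/0.7240 ≈ 0.671 μg/mL.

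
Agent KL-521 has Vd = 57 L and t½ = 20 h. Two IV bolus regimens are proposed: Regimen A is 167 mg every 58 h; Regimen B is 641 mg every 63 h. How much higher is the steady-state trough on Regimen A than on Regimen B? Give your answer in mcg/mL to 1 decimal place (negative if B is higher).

Regimen A: f = (1/2)^(58/20) ≈ 0.1340; Cmin,ss = (167/57)·f/(1−f) ≈ 0.453 mcg/mL.
Regimen B: f = (1/2)^(63/20) ≈ 0.1127; Cmin,ss = (641/57)·f/(1−f) ≈ 1.428 mcg/mL.
Difference ≈ 0.453 − 1.428 ≈ -0.975 mcg/mL.

-1.0 mcg/mL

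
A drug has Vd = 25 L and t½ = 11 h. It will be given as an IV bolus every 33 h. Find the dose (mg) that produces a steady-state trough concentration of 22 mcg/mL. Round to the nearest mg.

τ/t½ = 33/11 ≈ 3, so f = (1/2)^(33/11) ≈ 0.125000.
Cmin,ss = (D/Vd)·f/(1−f), so D = Cmin,ss·Vd·(1−f)/f.
D = 22 × 25 × (1−f)/f ≈ 22 × 25 × 7.00000 ≈ 3850.00 mg.

3850 mg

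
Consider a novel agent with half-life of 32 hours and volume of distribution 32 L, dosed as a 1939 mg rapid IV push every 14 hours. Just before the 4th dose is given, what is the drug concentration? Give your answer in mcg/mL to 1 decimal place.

102.2 mcg/mL

f = (1/2)^(τ/t½) = (1/2)^(14/32) ≈ 0.7384.
C₀ = D/Vd = 1939/32 ≈ 60.594 mcg/mL.
Before the 4th dose, 3 doses have been given. Superposition: Cmin = C₀·(f + f² + … + f^3).
≈ 60.594 × (0.7384 + 0.5452 + 0.4026) ≈ 60.594 × 1.6862 ≈ 102.174 mcg/mL.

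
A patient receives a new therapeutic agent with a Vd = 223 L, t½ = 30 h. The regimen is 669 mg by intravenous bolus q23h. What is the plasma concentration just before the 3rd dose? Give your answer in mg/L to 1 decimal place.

f = (1/2)^(τ/t½) = (1/2)^(23/30) ≈ 0.5878.
C₀ = D/Vd = 669/223 ≈ 3.000 mg/L.
Before the 3rd dose, 2 doses have been given. Superposition: Cmin = C₀·(f + f²).
≈ 3.000 × (0.5878 + 0.3455) ≈ 3.000 × 0.9333 ≈ 2.800 mg/L.

2.8 mg/L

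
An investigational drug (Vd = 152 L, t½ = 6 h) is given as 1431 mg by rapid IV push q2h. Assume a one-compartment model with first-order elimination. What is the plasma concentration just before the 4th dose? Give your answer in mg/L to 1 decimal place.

18.1 mg/L

f = (1/2)^(τ/t½) = (1/2)^(2/6) ≈ 0.7937.
C₀ = D/Vd = 1431/152 ≈ 9.414 mg/L.
Before the 4th dose, 3 doses have been given. Superposition: Cmin = C₀·(f + f² + … + f^3).
≈ 9.414 × (0.7937 + 0.6300 + 0.5000) ≈ 9.414 × 1.9237 ≈ 18.110 mg/L.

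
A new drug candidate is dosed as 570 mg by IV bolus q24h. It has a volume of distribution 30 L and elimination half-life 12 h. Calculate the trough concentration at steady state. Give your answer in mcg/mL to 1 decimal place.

6.3 mcg/mL

τ = 24 h = 2 half-lives, so f = (1/2)^2 = 0.25.
Accumulation ratio R = 1/(1 − f) = 1/0.75 = 4/3.
Single-dose peak C₀ = D/Vd = 570/30 = 19 mcg/mL.
Steady-state peak Cmax,ss = C₀·R = 19 × 4/3 ≈ 25.333 mcg/mL.
Steady-state trough Cmin,ss = Cmax,ss·f ≈ 25.333 × 0.25 ≈ 6.333 mcg/mL.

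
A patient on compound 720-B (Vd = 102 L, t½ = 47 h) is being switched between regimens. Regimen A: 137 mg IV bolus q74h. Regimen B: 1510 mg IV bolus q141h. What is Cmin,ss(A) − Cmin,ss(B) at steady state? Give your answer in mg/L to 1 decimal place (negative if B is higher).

Regimen A: f = (1/2)^(74/47) ≈ 0.3358; Cmin,ss = (137/102)·f/(1−f) ≈ 0.679 mg/L.
Regimen B: f = (1/2)^(141/47) ≈ 0.1250; Cmin,ss = (1510/102)·f/(1−f) ≈ 2.115 mg/L.
Difference ≈ 0.679 − 2.115 ≈ -1.436 mg/L.

-1.4 mg/L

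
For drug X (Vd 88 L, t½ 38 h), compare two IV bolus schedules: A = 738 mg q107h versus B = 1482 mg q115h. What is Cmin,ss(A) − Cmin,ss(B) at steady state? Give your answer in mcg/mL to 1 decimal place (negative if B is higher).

-1.0 mcg/mL

Regimen A: f = (1/2)^(107/38) ≈ 0.1420; Cmin,ss = (738/88)·f/(1−f) ≈ 1.388 mcg/mL.
Regimen B: f = (1/2)^(115/38) ≈ 0.1227; Cmin,ss = (1482/88)·f/(1−f) ≈ 2.355 mcg/mL.
Difference ≈ 1.388 − 2.355 ≈ -0.967 mcg/mL.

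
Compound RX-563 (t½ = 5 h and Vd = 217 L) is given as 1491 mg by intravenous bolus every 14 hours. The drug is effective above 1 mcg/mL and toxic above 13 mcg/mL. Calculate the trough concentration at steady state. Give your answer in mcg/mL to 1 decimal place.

k = ln2/t½ = ln2/5 ≈ 0.138629 h⁻¹; fraction remaining f = e^(−kτ) = e^(−0.138629×14) ≈ 0.1436.
Single-dose peak C₀ = D/Vd = 1491/217 ≈ 6.871 mcg/mL.
Steady-state trough Cmin,ss = C₀·f/(1−f) ≈ 6.871 × 0.1436/0.8564 ≈ 1.152 mcg/mL.
Trough 1.2 mcg/mL vs MEC 1 mcg/mL: adequate.

1.2 mcg/mL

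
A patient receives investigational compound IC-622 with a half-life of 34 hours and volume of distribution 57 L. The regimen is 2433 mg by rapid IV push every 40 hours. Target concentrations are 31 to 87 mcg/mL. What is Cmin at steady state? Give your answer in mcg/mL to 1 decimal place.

33.9 mcg/mL

Over one 40-h interval, 40/34 ≈ 1.1765 half-lives elapse, leaving f ≈ 0.4424 of each dose.
Each bolus raises the concentration by D/Vd = 2433/57 ≈ 42.684 mcg/mL.
Steady-state trough Cmin,ss = C₀·f/(1−f) ≈ 42.684 × 0.4424/0.5576 ≈ 33.865 mcg/mL.
Trough 33.9 mcg/mL vs MEC 31 mcg/mL: adequate.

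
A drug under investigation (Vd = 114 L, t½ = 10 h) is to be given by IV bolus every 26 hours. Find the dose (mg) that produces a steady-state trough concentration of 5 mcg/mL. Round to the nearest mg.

2886 mg

τ/t½ = 26/10 ≈ 2.6, so f = (1/2)^(26/10) ≈ 0.164938.
Cmin,ss = (D/Vd)·f/(1−f), so D = Cmin,ss·Vd·(1−f)/f.
D = 5 × 114 × (1−f)/f ≈ 5 × 114 × 5.06288 ≈ 2885.84 mg.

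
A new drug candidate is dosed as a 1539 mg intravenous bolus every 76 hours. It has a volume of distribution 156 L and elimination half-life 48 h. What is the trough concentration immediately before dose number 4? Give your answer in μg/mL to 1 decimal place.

4.8 μg/mL

f = (1/2)^(τ/t½) = (1/2)^(76/48) ≈ 0.3337.
C₀ = D/Vd = 1539/156 ≈ 9.865 μg/mL.
Before the 4th dose, 3 doses have been given. Superposition: Cmin = C₀·(f + f² + … + f^3).
≈ 9.865 × (0.3337 + 0.1114 + 0.0372) ≈ 9.865 × 0.4823 ≈ 4.758 μg/mL.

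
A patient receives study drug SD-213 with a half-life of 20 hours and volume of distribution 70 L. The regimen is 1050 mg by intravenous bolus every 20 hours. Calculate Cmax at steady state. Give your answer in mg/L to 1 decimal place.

The dosing interval is 1 half-life, so f = 2^(−1) = 0.5.
Accumulation ratio R = 1/(1 − f) = 1/0.5 = 2/1.
Single-dose peak C₀ = D/Vd = 1050/70 = 15 mg/L.
Steady-state peak Cmax,ss = C₀·R = 15 × 2/1 ≈ 30.000 mg/L.

30.0 mg/L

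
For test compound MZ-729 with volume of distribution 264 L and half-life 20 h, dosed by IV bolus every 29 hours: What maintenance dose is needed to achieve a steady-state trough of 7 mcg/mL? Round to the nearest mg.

τ/t½ = 29/20 ≈ 1.45, so f = (1/2)^(29/20) ≈ 0.366021.
Cmin,ss = (D/Vd)·f/(1−f), so D = Cmin,ss·Vd·(1−f)/f.
D = 7 × 264 × (1−f)/f ≈ 7 × 264 × 1.73208 ≈ 3200.88 mg.

3201 mg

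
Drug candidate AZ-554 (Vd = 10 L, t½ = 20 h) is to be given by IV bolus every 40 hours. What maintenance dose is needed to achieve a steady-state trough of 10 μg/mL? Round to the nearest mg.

300 mg

τ/t½ = 40/20 ≈ 2, so f = (1/2)^(40/20) ≈ 0.250000.
Cmin,ss = (D/Vd)·f/(1−f), so D = Cmin,ss·Vd·(1−f)/f.
D = 10 × 10 × (1−f)/f ≈ 10 × 10 × 3.00000 ≈ 300.00 mg.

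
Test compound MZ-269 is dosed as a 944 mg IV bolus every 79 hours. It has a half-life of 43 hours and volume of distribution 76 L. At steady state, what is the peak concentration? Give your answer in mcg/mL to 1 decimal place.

τ/t½ = 79/43 ≈ 1.8372, so fraction remaining f = (1/2)^(79/43) ≈ 0.2799.
Accumulation ratio R = 1/(1 − f) ≈ 1/0.7201 ≈ 1.3887.
Each bolus raises the concentration by D/Vd = 944/76 ≈ 12.421 mcg/mL.
Steady-state peak Cmax,ss = C₀·R ≈ 12.421 × 1.3887 ≈ 17.249 mcg/mL.

17.2 mcg/mL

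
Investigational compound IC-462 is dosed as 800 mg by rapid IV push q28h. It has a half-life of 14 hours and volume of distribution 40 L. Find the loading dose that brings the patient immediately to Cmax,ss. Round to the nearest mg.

f = (1/2)^(28/14) ≈ 0.250000; accumulation ratio R = 1/(1−f) ≈ 1.33333.
Loading dose to hit Cmax,ss on first dose: D_load = D_maint·R ≈ 800 × 1.33333 ≈ 1066.66 mg.

1067 mg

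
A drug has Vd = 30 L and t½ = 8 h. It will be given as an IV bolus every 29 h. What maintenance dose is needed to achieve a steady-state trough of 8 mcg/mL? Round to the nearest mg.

τ/t½ = 29/8 ≈ 3.625, so f = (1/2)^(29/8) ≈ 0.081052.
Cmin,ss = (D/Vd)·f/(1−f), so D = Cmin,ss·Vd·(1−f)/f.
D = 8 × 30 × (1−f)/f ≈ 8 × 30 × 11.33776 ≈ 2721.06 mg.

2721 mg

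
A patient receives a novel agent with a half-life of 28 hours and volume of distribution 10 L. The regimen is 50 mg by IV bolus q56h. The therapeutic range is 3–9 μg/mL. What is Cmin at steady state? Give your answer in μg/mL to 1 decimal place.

τ = 56 h = 2 half-lives, so f = (1/2)^2 = 0.25.
At steady state, R = 1/(1 − 0.25) = 4/3.
Single-dose peak C₀ = D/Vd = 50/10 = 5 μg/mL.
Steady-state peak Cmax,ss = C₀·R = 5 × 4/3 ≈ 6.667 μg/mL.
Steady-state trough Cmin,ss = Cmax,ss·f ≈ 6.667 × 0.25 ≈ 1.667 μg/mL.
Trough 1.7 μg/mL vs MEC 3 μg/mL: subtherapeutic.

1.7 μg/mL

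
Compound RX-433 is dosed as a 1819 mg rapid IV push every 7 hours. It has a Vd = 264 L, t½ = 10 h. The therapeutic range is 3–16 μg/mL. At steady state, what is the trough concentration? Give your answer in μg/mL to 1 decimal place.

11.0 μg/mL

k = ln2/t½ = ln2/10 ≈ 0.069315 h⁻¹; fraction remaining f = e^(−kτ) = e^(−0.069315×7) ≈ 0.6156.
At steady state, accumulation factor R = 1/(1 − e^(−kτ)) ≈ 2.6015.
Single-dose peak C₀ = D/Vd = 1819/264 ≈ 6.890 μg/mL.
Cmax,ss = C₀/(1 − f) ≈ 6.890/0.3844 ≈ 17.924 μg/mL.
Steady-state trough Cmin,ss = Cmax,ss·f ≈ 17.924 × 0.6156 ≈ 11.034 μg/mL.
Trough 11.0 μg/mL vs MEC 3 μg/mL: adequate.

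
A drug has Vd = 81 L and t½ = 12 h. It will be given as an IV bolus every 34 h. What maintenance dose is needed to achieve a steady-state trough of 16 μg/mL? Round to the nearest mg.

7941 mg

τ/t½ = 34/12 ≈ 2.8333, so f = (1/2)^(34/12) ≈ 0.140308.
Cmin,ss = (D/Vd)·f/(1−f), so D = Cmin,ss·Vd·(1−f)/f.
D = 16 × 81 × (1−f)/f ≈ 16 × 81 × 6.12718 ≈ 7940.83 mg.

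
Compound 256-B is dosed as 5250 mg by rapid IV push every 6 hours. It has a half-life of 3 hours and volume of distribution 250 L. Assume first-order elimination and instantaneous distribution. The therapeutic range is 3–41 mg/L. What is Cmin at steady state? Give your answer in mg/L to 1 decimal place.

τ = 6 h = 2 half-lives, so f = (1/2)^2 = 0.25.
At steady state, R = 1/(1 − 0.25) = 4/3.
Single-dose peak C₀ = D/Vd = 5250/250 = 21 mg/L.
Steady-state peak Cmax,ss = C₀·R = 21 × 4/3 ≈ 28.000 mg/L.
Steady-state trough Cmin,ss = Cmax,ss·f ≈ 28.000 × 0.25 ≈ 7.000 mg/L.
Trough 7.0 mg/L vs MEC 3 mg/L: adequate.

7.0 mg/L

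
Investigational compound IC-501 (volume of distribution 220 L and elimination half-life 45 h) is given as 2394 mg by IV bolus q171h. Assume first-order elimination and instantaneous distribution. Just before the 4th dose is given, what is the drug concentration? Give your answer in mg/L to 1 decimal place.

f = (1/2)^(τ/t½) = (1/2)^(171/45) ≈ 0.0718.
C₀ = D/Vd = 2394/220 ≈ 10.882 mg/L.
Before the 4th dose, 3 doses have been given. Superposition: Cmin = C₀·(f + f² + … + f^3).
≈ 10.882 × (0.0718 + 0.0052 + 0.0004) ≈ 10.882 × 0.0774 ≈ 0.842 mg/L.

0.8 mg/L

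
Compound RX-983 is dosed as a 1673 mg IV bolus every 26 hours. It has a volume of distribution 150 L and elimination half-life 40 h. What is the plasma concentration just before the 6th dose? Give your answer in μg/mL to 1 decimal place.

f = (1/2)^(τ/t½) = (1/2)^(26/40) ≈ 0.6373.
C₀ = D/Vd = 1673/150 ≈ 11.153 μg/mL.
Before the 6th dose, 5 doses have been given. Superposition: Cmin = C₀·(f + f² + … + f^5).
≈ 11.153 × (0.6373 + 0.4062 + 0.2588 + 0.1650 + 0.1051) ≈ 11.153 × 1.5724 ≈ 17.537 μg/mL.

17.5 μg/mL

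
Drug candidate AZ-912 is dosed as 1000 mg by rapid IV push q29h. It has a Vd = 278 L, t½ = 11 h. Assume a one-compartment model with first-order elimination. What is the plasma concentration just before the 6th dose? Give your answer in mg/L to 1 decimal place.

0.7 mg/L

f = (1/2)^(τ/t½) = (1/2)^(29/11) ≈ 0.1608.
C₀ = D/Vd = 1000/278 ≈ 3.597 mg/L.
Before the 6th dose, 5 doses have been given. Superposition: Cmin = C₀·(f + f² + … + f^5).
≈ 3.597 × (0.1608 + 0.0259 + 0.0042 + 0.0007 + 0.0001) ≈ 3.597 × 0.1917 ≈ 0.690 mg/L.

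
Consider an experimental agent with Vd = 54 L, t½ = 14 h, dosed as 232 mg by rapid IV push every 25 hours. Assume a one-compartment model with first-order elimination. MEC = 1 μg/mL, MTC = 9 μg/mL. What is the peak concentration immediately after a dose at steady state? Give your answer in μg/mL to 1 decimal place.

k = ln2/t½ = ln2/14 ≈ 0.049511 h⁻¹; fraction remaining f = e^(−kτ) = e^(−0.049511×25) ≈ 0.2900.
At steady state, accumulation factor R = 1/(1 − e^(−kτ)) ≈ 1.4085.
Each bolus raises the concentration by D/Vd = 232/54 ≈ 4.296 μg/mL.
Steady-state peak Cmax,ss = C₀·R ≈ 4.296 × 1.4085 ≈ 6.051 μg/mL.
Peak 6.1 μg/mL vs MTC 9 μg/mL: below toxic threshold.

6.1 μg/mL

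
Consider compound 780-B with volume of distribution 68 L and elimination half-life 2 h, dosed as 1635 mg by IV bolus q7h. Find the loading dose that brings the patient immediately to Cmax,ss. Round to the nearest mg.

1794 mg

f = (1/2)^(7/2) ≈ 0.088388; accumulation ratio R = 1/(1−f) ≈ 1.09696.
Loading dose to hit Cmax,ss on first dose: D_load = D_maint·R ≈ 1635 × 1.09696 ≈ 1793.53 mg.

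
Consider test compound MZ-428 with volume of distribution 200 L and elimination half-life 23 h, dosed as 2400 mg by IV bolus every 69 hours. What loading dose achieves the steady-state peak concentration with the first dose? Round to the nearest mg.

f = (1/2)^(69/23) ≈ 0.125000; accumulation ratio R = 1/(1−f) ≈ 1.14286.
Loading dose to hit Cmax,ss on first dose: D_load = D_maint·R ≈ 2400 × 1.14286 ≈ 2742.86 mg.

2743 mg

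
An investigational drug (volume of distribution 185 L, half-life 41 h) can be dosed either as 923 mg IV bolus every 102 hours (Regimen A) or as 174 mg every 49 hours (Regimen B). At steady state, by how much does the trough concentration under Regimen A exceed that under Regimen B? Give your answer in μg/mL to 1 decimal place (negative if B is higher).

Regimen A: f = (1/2)^(102/41) ≈ 0.1783; Cmin,ss = (923/185)·f/(1−f) ≈ 1.083 μg/mL.
Regimen B: f = (1/2)^(49/41) ≈ 0.4367; Cmin,ss = (174/185)·f/(1−f) ≈ 0.729 μg/mL.
Difference ≈ 1.083 − 0.729 ≈ 0.354 μg/mL.

0.4 μg/mL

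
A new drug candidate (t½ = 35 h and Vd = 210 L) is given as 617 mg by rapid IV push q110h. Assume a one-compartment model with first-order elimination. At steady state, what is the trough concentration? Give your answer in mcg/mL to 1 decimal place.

0.4 mcg/mL

Over one 110-h interval, 110/35 ≈ 3.1429 half-lives elapse, leaving f ≈ 0.1132 of each dose.
Single-dose peak C₀ = D/Vd = 617/210 ≈ 2.938 mcg/mL.
Steady-state trough Cmin,ss = C₀·f/(1−f) ≈ 2.938 × 0.1132/0.8868 ≈ 0.375 mcg/mL.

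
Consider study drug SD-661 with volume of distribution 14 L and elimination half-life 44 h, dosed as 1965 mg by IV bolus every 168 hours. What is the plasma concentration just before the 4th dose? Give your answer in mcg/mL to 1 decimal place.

f = (1/2)^(τ/t½) = (1/2)^(168/44) ≈ 0.0709.
C₀ = D/Vd = 1965/14 ≈ 140.357 mcg/mL.
Before the 4th dose, 3 doses have been given. Superposition: Cmin = C₀·(f + f² + … + f^3).
≈ 140.357 × (0.0709 + 0.0050 + 0.0004) ≈ 140.357 × 0.0763 ≈ 10.709 mcg/mL.

10.7 mcg/mL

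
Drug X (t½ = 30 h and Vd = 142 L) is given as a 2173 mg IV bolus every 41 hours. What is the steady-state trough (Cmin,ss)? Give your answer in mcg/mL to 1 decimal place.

Over one 41-h interval, 41/30 ≈ 1.3667 half-lives elapse, leaving f ≈ 0.3878 of each dose.
At steady state, accumulation factor R = 1/(1 − e^(−kτ)) ≈ 1.6335.
Single-dose peak C₀ = D/Vd = 2173/142 ≈ 15.303 mcg/mL.
Cmax,ss = C₀/(1 − f) ≈ 15.303/0.6122 ≈ 24.997 mcg/mL.
One interval later, Cmin,ss = Cmax,ss·e^(−kτ) ≈ 24.997 × 0.3878 ≈ 9.694 mcg/mL.

9.7 mcg/mL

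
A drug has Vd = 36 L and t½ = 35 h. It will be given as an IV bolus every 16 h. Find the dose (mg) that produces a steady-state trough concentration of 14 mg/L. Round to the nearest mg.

τ/t½ = 16/35 ≈ 0.45714, so f = (1/2)^(16/35) ≈ 0.728427.
Cmin,ss = (D/Vd)·f/(1−f), so D = Cmin,ss·Vd·(1−f)/f.
D = 14 × 36 × (1−f)/f ≈ 14 × 36 × 0.37282 ≈ 187.90 mg.

188 mg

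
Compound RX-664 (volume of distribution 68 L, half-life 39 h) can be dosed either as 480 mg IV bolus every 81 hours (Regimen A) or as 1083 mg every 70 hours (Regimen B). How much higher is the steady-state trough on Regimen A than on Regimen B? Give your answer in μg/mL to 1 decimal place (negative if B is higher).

Regimen A: f = (1/2)^(81/39) ≈ 0.2370; Cmin,ss = (480/68)·f/(1−f) ≈ 2.193 μg/mL.
Regimen B: f = (1/2)^(70/39) ≈ 0.2882; Cmin,ss = (1083/68)·f/(1−f) ≈ 6.448 μg/mL.
Difference ≈ 2.193 − 6.448 ≈ -4.255 μg/mL.

-4.3 μg/mL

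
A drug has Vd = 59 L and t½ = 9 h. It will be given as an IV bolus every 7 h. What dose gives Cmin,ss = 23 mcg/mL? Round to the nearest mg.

970 mg

τ/t½ = 7/9 ≈ 0.77778, so f = (1/2)^(7/9) ≈ 0.583265.
Cmin,ss = (D/Vd)·f/(1−f), so D = Cmin,ss·Vd·(1−f)/f.
D = 23 × 59 × (1−f)/f ≈ 23 × 59 × 0.71449 ≈ 969.56 mg.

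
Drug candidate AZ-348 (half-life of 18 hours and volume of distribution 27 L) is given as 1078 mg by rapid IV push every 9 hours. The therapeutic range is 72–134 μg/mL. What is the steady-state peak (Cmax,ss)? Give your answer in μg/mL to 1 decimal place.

τ/t½ = 9/18 ≈ 0.5, so fraction remaining f = (1/2)^(9/18) ≈ 0.7071.
At steady state, accumulation factor R = 1/(1 − e^(−kτ)) ≈ 3.4141.
Each bolus raises the concentration by D/Vd = 1078/27 ≈ 39.926 μg/mL.
Steady-state peak Cmax,ss = C₀·R ≈ 39.926 × 3.4141 ≈ 136.311 μg/mL.
Peak 136.3 μg/mL vs MTC 134 μg/mL: exceeds toxic threshold.

136.3 μg/mL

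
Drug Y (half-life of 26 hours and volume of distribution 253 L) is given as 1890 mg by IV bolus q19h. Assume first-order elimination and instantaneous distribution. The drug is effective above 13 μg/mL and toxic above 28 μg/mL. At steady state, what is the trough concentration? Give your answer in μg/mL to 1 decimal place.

11.3 μg/mL

k = ln2/t½ = ln2/26 ≈ 0.026660 h⁻¹; fraction remaining f = e^(−kτ) = e^(−0.026660×19) ≈ 0.6026.
Accumulation ratio R = 1/(1 − f) ≈ 1/0.3974 ≈ 2.5164.
Single-dose peak C₀ = D/Vd = 1890/253 ≈ 7.470 μg/mL.
Steady-state peak Cmax,ss = C₀·R ≈ 7.470 × 2.5164 ≈ 18.798 μg/mL.
Steady-state trough Cmin,ss = Cmax,ss·f ≈ 18.798 × 0.6026 ≈ 11.328 μg/mL.
Trough 11.3 μg/mL vs MEC 13 μg/mL: subtherapeutic.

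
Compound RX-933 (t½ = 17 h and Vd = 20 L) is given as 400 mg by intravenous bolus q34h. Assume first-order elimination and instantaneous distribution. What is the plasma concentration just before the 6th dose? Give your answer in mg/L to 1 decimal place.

f = (1/2)^(τ/t½) = (1/2)^(34/17) ≈ 0.2500.
C₀ = D/Vd = 400/20 ≈ 20.000 mg/L.
Before the 6th dose, 5 doses have been given. Superposition: Cmin = C₀·(f + f² + … + f^5).
≈ 20.000 × (0.2500 + 0.0625 + 0.0156 + 0.0039 + 0.0010) ≈ 20.000 × 0.3330 ≈ 6.660 mg/L.

6.7 mg/L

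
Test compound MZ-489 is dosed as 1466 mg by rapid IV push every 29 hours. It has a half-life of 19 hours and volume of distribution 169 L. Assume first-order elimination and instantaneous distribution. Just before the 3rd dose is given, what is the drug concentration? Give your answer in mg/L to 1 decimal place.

f = (1/2)^(τ/t½) = (1/2)^(29/19) ≈ 0.3472.
C₀ = D/Vd = 1466/169 ≈ 8.675 mg/L.
Before the 3rd dose, 2 doses have been given. Superposition: Cmin = C₀·(f + f²).
≈ 8.675 × (0.3472 + 0.1205) ≈ 8.675 × 0.4677 ≈ 4.057 mg/L.

4.1 mg/L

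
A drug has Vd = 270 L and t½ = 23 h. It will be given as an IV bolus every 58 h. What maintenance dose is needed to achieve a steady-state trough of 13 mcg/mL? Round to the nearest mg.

16647 mg

τ/t½ = 58/23 ≈ 2.5217, so f = (1/2)^(58/23) ≈ 0.174133.
Cmin,ss = (D/Vd)·f/(1−f), so D = Cmin,ss·Vd·(1−f)/f.
D = 13 × 270 × (1−f)/f ≈ 13 × 270 × 4.74274 ≈ 16647.02 mg.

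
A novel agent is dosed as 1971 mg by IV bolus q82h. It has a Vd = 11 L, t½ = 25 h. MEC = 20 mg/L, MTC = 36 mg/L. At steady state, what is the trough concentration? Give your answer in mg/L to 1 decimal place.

Over one 82-h interval, 82/25 ≈ 3.28 half-lives elapse, leaving f ≈ 0.1029 of each dose.
At steady state, accumulation factor R = 1/(1 − e^(−kτ)) ≈ 1.1147.
Single-dose peak C₀ = D/Vd = 1971/11 ≈ 179.182 mg/L.
Steady-state peak Cmax,ss = C₀·R ≈ 179.182 × 1.1147 ≈ 199.734 mg/L.
One interval later, Cmin,ss = Cmax,ss·e^(−kτ) ≈ 199.734 × 0.1029 ≈ 20.553 mg/L.
Trough 20.6 mg/L vs MEC 20 mg/L: adequate.

20.6 mg/L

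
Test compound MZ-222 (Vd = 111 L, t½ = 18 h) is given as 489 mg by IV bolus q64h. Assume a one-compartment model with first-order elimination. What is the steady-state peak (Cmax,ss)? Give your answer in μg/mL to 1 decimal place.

τ/t½ = 64/18 ≈ 3.5556, so fraction remaining f = (1/2)^(64/18) ≈ 0.0850.
Accumulation ratio R = 1/(1 − f) ≈ 1/0.9150 ≈ 1.0929.
Single-dose peak C₀ = D/Vd = 489/111 ≈ 4.405 μg/mL.
Steady-state peak Cmax,ss = C₀·R ≈ 4.405 × 1.0929 ≈ 4.814 μg/mL.

4.8 μg/mL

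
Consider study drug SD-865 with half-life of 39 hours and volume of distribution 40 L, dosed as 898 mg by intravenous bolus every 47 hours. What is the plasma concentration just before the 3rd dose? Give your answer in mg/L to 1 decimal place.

14.0 mg/L

f = (1/2)^(τ/t½) = (1/2)^(47/39) ≈ 0.4337.
C₀ = D/Vd = 898/40 ≈ 22.450 mg/L.
Before the 3rd dose, 2 doses have been given. Superposition: Cmin = C₀·(f + f²).
≈ 22.450 × (0.4337 + 0.1881) ≈ 22.450 × 0.6218 ≈ 13.959 mg/L.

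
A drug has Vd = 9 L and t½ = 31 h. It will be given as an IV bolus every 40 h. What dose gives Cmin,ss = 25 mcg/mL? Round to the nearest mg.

τ/t½ = 40/31 ≈ 1.2903, so f = (1/2)^(40/31) ≈ 0.408860.
Cmin,ss = (D/Vd)·f/(1−f), so D = Cmin,ss·Vd·(1−f)/f.
D = 25 × 9 × (1−f)/f ≈ 25 × 9 × 1.44582 ≈ 325.31 mg.

325 mg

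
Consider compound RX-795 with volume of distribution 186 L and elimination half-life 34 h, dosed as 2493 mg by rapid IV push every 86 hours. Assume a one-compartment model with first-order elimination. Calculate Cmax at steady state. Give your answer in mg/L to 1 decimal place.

k = ln2/t½ = ln2/34 ≈ 0.020387 h⁻¹; fraction remaining f = e^(−kτ) = e^(−0.020387×86) ≈ 0.1732.
Accumulation ratio R = 1/(1 − f) ≈ 1/0.8268 ≈ 1.2095.
Each bolus raises the concentration by D/Vd = 2493/186 ≈ 13.403 mg/L.
Steady-state peak Cmax,ss = C₀·R ≈ 13.403 × 1.2095 ≈ 16.211 mg/L.

16.2 mg/L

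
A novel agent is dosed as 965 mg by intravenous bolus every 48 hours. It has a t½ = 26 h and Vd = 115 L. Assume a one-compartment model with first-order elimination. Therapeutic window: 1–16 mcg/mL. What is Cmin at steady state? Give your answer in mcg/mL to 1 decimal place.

3.2 mcg/mL

k = ln2/t½ = ln2/26 ≈ 0.026660 h⁻¹; fraction remaining f = e^(−kτ) = e^(−0.026660×48) ≈ 0.2781.
Each bolus raises the concentration by D/Vd = 965/115 ≈ 8.391 mcg/mL.
Steady-state trough Cmin,ss = C₀·f/(1−f) ≈ 8.391 × 0.2781/0.7219 ≈ 3.232 mcg/mL.
Trough 3.2 mcg/mL vs MEC 1 mcg/mL: adequate.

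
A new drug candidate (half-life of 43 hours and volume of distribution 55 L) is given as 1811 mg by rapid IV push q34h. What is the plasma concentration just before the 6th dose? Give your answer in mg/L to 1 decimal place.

42.2 mg/L

f = (1/2)^(τ/t½) = (1/2)^(34/43) ≈ 0.5781.
C₀ = D/Vd = 1811/55 ≈ 32.927 mg/L.
Before the 6th dose, 5 doses have been given. Superposition: Cmin = C₀·(f + f² + … + f^5).
≈ 32.927 × (0.5781 + 0.3342 + 0.1932 + 0.1117 + 0.0646) ≈ 32.927 × 1.2818 ≈ 42.206 mg/L.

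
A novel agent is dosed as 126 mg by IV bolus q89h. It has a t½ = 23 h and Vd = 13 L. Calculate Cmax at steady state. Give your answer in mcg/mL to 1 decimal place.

Over one 89-h interval, 89/23 ≈ 3.8696 half-lives elapse, leaving f ≈ 0.0684 of each dose.
Accumulation ratio R = 1/(1 − f) ≈ 1/0.9316 ≈ 1.0734.
Each bolus raises the concentration by D/Vd = 126/13 ≈ 9.692 mcg/mL.
Steady-state peak Cmax,ss = C₀·R ≈ 9.692 × 1.0734 ≈ 10.403 mcg/mL.

10.4 mcg/mL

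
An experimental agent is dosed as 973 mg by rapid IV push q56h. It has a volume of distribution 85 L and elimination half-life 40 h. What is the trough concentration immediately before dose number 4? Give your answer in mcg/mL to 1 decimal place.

f = (1/2)^(τ/t½) = (1/2)^(56/40) ≈ 0.3789.
C₀ = D/Vd = 973/85 ≈ 11.447 mcg/mL.
Before the 4th dose, 3 doses have been given. Superposition: Cmin = C₀·(f + f² + … + f^3).
≈ 11.447 × (0.3789 + 0.1436 + 0.0544) ≈ 11.447 × 0.5769 ≈ 6.604 mcg/mL.

6.6 mcg/mL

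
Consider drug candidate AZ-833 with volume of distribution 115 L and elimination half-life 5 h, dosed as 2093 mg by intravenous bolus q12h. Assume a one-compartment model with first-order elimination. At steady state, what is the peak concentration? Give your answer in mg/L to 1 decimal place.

22.5 mg/L

τ/t½ = 12/5 ≈ 2.4, so fraction remaining f = (1/2)^(12/5) ≈ 0.1895.
Accumulation ratio R = 1/(1 − f) ≈ 1/0.8105 ≈ 1.2338.
Single-dose peak C₀ = D/Vd = 2093/115 ≈ 18.200 mg/L.
Steady-state peak Cmax,ss = C₀·R ≈ 18.200 × 1.2338 ≈ 22.455 mg/L.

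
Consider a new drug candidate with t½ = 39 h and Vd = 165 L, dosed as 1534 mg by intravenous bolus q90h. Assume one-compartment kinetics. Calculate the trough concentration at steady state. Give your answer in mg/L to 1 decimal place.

k = ln2/t½ = ln2/39 ≈ 0.017773 h⁻¹; fraction remaining f = e^(−kτ) = e^(−0.017773×90) ≈ 0.2020.
Each bolus raises the concentration by D/Vd = 1534/165 ≈ 9.297 mg/L.
Steady-state trough Cmin,ss = C₀·f/(1−f) ≈ 9.297 × 0.2020/0.7980 ≈ 2.353 mg/L.

2.4 mg/L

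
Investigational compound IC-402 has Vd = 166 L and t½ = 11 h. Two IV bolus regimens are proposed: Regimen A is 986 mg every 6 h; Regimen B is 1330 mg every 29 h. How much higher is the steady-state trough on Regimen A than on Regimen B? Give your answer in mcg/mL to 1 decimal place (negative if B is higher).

Regimen A: f = (1/2)^(6/11) ≈ 0.6852; Cmin,ss = (986/166)·f/(1−f) ≈ 12.929 mcg/mL.
Regimen B: f = (1/2)^(29/11) ≈ 0.1608; Cmin,ss = (1330/166)·f/(1−f) ≈ 1.535 mcg/mL.
Difference ≈ 12.929 − 1.535 ≈ 11.394 mcg/mL.

11.4 mcg/mL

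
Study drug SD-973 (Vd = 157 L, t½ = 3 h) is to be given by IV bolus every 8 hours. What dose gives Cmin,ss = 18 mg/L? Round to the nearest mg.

τ/t½ = 8/3 ≈ 2.6667, so f = (1/2)^(8/3) ≈ 0.157490.
Cmin,ss = (D/Vd)·f/(1−f), so D = Cmin,ss·Vd·(1−f)/f.
D = 18 × 157 × (1−f)/f ≈ 18 × 157 × 5.34961 ≈ 15118.00 mg.

15118 mg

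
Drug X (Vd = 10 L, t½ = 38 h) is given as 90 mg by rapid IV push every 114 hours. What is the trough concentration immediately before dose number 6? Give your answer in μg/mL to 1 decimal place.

1.3 μg/mL

f = (1/2)^(τ/t½) = (1/2)^(114/38) ≈ 0.1250.
C₀ = D/Vd = 90/10 ≈ 9.000 μg/mL.
Before the 6th dose, 5 doses have been given. Superposition: Cmin = C₀·(f + f² + … + f^5).
≈ 9.000 × (0.1250 + 0.0156 + 0.0020 + 0.0002 + 0.0000) ≈ 9.000 × 0.1428 ≈ 1.285 μg/mL.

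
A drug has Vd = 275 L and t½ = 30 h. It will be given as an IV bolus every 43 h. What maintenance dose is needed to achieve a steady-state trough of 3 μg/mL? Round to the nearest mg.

τ/t½ = 43/30 ≈ 1.4333, so f = (1/2)^(43/30) ≈ 0.370274.
Cmin,ss = (D/Vd)·f/(1−f), so D = Cmin,ss·Vd·(1−f)/f.
D = 3 × 275 × (1−f)/f ≈ 3 × 275 × 1.70070 ≈ 1403.08 mg.

1403 mg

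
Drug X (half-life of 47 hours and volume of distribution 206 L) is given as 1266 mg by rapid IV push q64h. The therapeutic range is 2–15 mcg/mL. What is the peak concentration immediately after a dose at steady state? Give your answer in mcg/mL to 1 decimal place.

10.1 mcg/mL

Over one 64-h interval, 64/47 ≈ 1.3617 half-lives elapse, leaving f ≈ 0.3891 of each dose.
At steady state, accumulation factor R = 1/(1 − e^(−kτ)) ≈ 1.6369.
Each bolus raises the concentration by D/Vd = 1266/206 ≈ 6.146 mcg/mL.
Cmax,ss = C₀/(1 − f) ≈ 6.146/0.6109 ≈ 10.061 mcg/mL.
Peak 10.1 mcg/mL vs MTC 15 mcg/mL: below toxic threshold.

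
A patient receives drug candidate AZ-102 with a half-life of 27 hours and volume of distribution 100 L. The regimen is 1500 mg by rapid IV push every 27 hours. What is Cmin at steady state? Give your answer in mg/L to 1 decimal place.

The dosing interval is 1 half-life, so f = 2^(−1) = 0.5.
Accumulation ratio R = 1/(1 − f) = 1/0.5 = 2/1.
Single-dose peak C₀ = D/Vd = 1500/100 = 15 mg/L.
Steady-state peak Cmax,ss = C₀·R = 15 × 2/1 ≈ 30.000 mg/L.
Steady-state trough Cmin,ss = Cmax,ss·f ≈ 30.000 × 0.5 ≈ 15.000 mg/L.

15.0 mg/L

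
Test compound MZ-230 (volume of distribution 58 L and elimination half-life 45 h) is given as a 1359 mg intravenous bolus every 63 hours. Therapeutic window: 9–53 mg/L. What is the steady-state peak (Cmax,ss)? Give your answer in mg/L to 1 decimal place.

Over one 63-h interval, 63/45 ≈ 1.4 half-lives elapse, leaving f ≈ 0.3789 of each dose.
At steady state, accumulation factor R = 1/(1 − e^(−kτ)) ≈ 1.6100.
Each bolus raises the concentration by D/Vd = 1359/58 ≈ 23.431 mg/L.
Cmax,ss = C₀/(1 − f) ≈ 23.431/0.6211 ≈ 37.725 mg/L.
Peak 37.7 mg/L vs MTC 53 mg/L: below toxic threshold.

37.7 mg/L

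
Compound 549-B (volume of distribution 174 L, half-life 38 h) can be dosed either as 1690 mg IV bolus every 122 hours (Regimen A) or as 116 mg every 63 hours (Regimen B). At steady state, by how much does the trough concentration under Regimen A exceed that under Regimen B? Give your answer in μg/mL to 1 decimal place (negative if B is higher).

Regimen A: f = (1/2)^(122/38) ≈ 0.1080; Cmin,ss = (1690/174)·f/(1−f) ≈ 1.176 μg/mL.
Regimen B: f = (1/2)^(63/38) ≈ 0.3169; Cmin,ss = (116/174)·f/(1−f) ≈ 0.309 μg/mL.
Difference ≈ 1.176 − 0.309 ≈ 0.867 μg/mL.

0.9 μg/mL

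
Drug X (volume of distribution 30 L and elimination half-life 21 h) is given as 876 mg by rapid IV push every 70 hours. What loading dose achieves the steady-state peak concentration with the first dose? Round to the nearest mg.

972 mg

f = (1/2)^(70/21) ≈ 0.099213; accumulation ratio R = 1/(1−f) ≈ 1.11014.
Loading dose to hit Cmax,ss on first dose: D_load = D_maint·R ≈ 876 × 1.11014 ≈ 972.48 mg.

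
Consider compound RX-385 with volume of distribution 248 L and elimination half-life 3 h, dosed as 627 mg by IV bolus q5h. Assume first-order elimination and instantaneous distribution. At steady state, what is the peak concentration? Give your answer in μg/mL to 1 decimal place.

3.7 μg/mL

k = ln2/t½ = ln2/3 ≈ 0.231049 h⁻¹; fraction remaining f = e^(−kτ) = e^(−0.231049×5) ≈ 0.3150.
At steady state, accumulation factor R = 1/(1 − e^(−kτ)) ≈ 1.4599.
Each bolus raises the concentration by D/Vd = 627/248 ≈ 2.528 μg/mL.
Steady-state peak Cmax,ss = C₀·R ≈ 2.528 × 1.4599 ≈ 3.691 μg/mL.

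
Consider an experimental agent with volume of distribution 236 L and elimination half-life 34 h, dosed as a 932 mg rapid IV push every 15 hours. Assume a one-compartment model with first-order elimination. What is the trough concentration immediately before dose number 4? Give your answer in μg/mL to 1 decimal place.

6.6 μg/mL

f = (1/2)^(τ/t½) = (1/2)^(15/34) ≈ 0.7365.
C₀ = D/Vd = 932/236 ≈ 3.949 μg/mL.
Before the 4th dose, 3 doses have been given. Superposition: Cmin = C₀·(f + f² + … + f^3).
≈ 3.949 × (0.7365 + 0.5424 + 0.3995) ≈ 3.949 × 1.6784 ≈ 6.628 μg/mL.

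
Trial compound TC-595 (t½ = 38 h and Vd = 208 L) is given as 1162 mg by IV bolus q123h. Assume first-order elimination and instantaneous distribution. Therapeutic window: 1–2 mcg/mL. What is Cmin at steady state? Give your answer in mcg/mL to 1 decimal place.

τ/t½ = 123/38 ≈ 3.2368, so fraction remaining f = (1/2)^(123/38) ≈ 0.1061.
Single-dose peak C₀ = D/Vd = 1162/208 ≈ 5.587 mcg/mL.
Steady-state trough Cmin,ss = C₀·f/(1−f) ≈ 5.587 × 0.1061/0.8939 ≈ 0.663 mcg/mL.
Trough 0.7 mcg/mL vs MEC 1 mcg/mL: subtherapeutic.

0.7 mcg/mL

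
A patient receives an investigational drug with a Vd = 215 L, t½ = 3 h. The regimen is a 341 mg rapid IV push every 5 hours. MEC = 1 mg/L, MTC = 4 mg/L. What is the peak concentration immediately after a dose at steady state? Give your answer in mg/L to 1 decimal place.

2.3 mg/L

τ/t½ = 5/3 ≈ 1.6667, so fraction remaining f = (1/2)^(5/3) ≈ 0.3150.
At steady state, accumulation factor R = 1/(1 − e^(−kτ)) ≈ 1.4599.
Each bolus raises the concentration by D/Vd = 341/215 ≈ 1.586 mg/L.
Steady-state peak Cmax,ss = C₀·R ≈ 1.586 × 1.4599 ≈ 2.315 mg/L.
Peak 2.3 mg/L vs MTC 4 mg/L: below toxic threshold.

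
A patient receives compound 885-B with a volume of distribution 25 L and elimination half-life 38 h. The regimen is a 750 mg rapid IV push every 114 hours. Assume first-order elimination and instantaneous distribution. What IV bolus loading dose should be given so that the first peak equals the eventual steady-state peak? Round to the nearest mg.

857 mg

f = (1/2)^(114/38) ≈ 0.125000; accumulation ratio R = 1/(1−f) ≈ 1.14286.
Loading dose to hit Cmax,ss on first dose: D_load = D_maint·R ≈ 750 × 1.14286 ≈ 857.14 mg.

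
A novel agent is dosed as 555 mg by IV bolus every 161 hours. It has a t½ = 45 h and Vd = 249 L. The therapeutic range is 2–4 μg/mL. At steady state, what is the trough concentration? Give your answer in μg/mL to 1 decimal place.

0.2 μg/mL

τ/t½ = 161/45 ≈ 3.5778, so fraction remaining f = (1/2)^(161/45) ≈ 0.0837.
Accumulation ratio R = 1/(1 − f) ≈ 1/0.9163 ≈ 1.0913.
Single-dose peak C₀ = D/Vd = 555/249 ≈ 2.229 μg/mL.
Cmax,ss = C₀/(1 − f) ≈ 2.229/0.9163 ≈ 2.433 μg/mL.
Steady-state trough Cmin,ss = Cmax,ss·f ≈ 2.433 × 0.0837 ≈ 0.204 μg/mL.
Trough 0.2 μg/mL vs MEC 2 μg/mL: subtherapeutic.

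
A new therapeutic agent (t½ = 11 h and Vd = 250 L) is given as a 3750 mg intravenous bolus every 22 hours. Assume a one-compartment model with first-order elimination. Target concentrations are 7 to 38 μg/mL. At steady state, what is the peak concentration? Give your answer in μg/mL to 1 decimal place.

The dosing interval is 2 half-lives, so f = 2^(−2) = 0.25.
Accumulation ratio R = 1/(1 − f) = 1/0.75 = 4/3.
Single-dose peak C₀ = D/Vd = 3750/250 = 15 μg/mL.
Steady-state peak Cmax,ss = C₀·R = 15 × 4/3 ≈ 20.000 μg/mL.
Peak 20.0 μg/mL vs MTC 38 μg/mL: below toxic threshold.

20.0 μg/mL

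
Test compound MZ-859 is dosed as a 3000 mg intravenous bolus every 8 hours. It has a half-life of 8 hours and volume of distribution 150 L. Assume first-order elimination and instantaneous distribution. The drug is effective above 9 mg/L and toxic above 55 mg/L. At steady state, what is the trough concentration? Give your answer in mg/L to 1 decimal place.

20.0 mg/L

The dosing interval is 1 half-life, so f = 2^(−1) = 0.5.
At steady state, R = 1/(1 − 0.5) = 2/1.
Single-dose peak C₀ = D/Vd = 3000/150 = 20 mg/L.
Steady-state peak Cmax,ss = C₀·R = 20 × 2/1 ≈ 40.000 mg/L.
Steady-state trough Cmin,ss = Cmax,ss·f ≈ 40.000 × 0.5 ≈ 20.000 mg/L.
Trough 20.0 mg/L vs MEC 9 mg/L: adequate.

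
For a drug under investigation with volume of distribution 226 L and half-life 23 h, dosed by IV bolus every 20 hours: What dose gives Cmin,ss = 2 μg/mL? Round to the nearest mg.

374 mg

τ/t½ = 20/23 ≈ 0.86957, so f = (1/2)^(20/23) ≈ 0.547312.
Cmin,ss = (D/Vd)·f/(1−f), so D = Cmin,ss·Vd·(1−f)/f.
D = 2 × 226 × (1−f)/f ≈ 2 × 226 × 0.82711 ≈ 373.85 mg.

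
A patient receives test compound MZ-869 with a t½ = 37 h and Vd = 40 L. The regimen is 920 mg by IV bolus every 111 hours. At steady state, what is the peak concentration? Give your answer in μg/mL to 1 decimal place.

26.3 μg/mL

τ = 111 h = 3 half-lives, so f = (1/2)^3 = 0.125.
Accumulation ratio R = 1/(1 − f) = 1/0.875 = 8/7.
Single-dose peak C₀ = D/Vd = 920/40 = 23 μg/mL.
Steady-state peak Cmax,ss = C₀·R = 23 × 8/7 ≈ 26.286 μg/mL.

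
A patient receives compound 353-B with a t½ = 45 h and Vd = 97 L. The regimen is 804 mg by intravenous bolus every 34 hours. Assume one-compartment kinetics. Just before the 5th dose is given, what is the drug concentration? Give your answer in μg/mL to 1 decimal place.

10.6 μg/mL

f = (1/2)^(τ/t½) = (1/2)^(34/45) ≈ 0.5923.
C₀ = D/Vd = 804/97 ≈ 8.289 μg/mL.
Before the 5th dose, 4 doses have been given. Superposition: Cmin = C₀·(f + f² + … + f^4).
≈ 8.289 × (0.5923 + 0.3508 + 0.2078 + 0.1231) ≈ 8.289 × 1.2740 ≈ 10.560 μg/mL.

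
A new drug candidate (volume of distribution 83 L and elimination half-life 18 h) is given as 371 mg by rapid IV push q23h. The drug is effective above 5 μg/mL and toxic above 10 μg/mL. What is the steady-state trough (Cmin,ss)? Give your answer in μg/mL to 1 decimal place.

τ/t½ = 23/18 ≈ 1.2778, so fraction remaining f = (1/2)^(23/18) ≈ 0.4124.
Accumulation ratio R = 1/(1 − f) ≈ 1/0.5876 ≈ 1.7018.
Each bolus raises the concentration by D/Vd = 371/83 ≈ 4.470 μg/mL.
Steady-state peak Cmax,ss = C₀·R ≈ 4.470 × 1.7018 ≈ 7.607 μg/mL.
One interval later, Cmin,ss = Cmax,ss·e^(−kτ) ≈ 7.607 × 0.4124 ≈ 3.137 μg/mL.
Trough 3.1 μg/mL vs MEC 5 μg/mL: subtherapeutic.

3.1 μg/mL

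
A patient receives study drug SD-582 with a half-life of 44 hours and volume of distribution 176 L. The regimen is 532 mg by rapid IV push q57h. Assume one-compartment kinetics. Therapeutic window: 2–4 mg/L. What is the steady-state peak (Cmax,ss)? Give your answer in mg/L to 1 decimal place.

5.1 mg/L

Over one 57-h interval, 57/44 ≈ 1.2955 half-lives elapse, leaving f ≈ 0.4074 of each dose.
Accumulation ratio R = 1/(1 − f) ≈ 1/0.5926 ≈ 1.6875.
Single-dose peak C₀ = D/Vd = 532/176 ≈ 3.023 mg/L.
Cmax,ss = C₀/(1 − f) ≈ 3.023/0.5926 ≈ 5.101 mg/L.
Peak 5.1 mg/L vs MTC 4 mg/L: exceeds toxic threshold.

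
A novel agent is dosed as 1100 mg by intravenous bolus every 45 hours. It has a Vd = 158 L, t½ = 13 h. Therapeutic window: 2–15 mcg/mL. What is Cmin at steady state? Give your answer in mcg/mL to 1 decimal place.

k = ln2/t½ = ln2/13 ≈ 0.053319 h⁻¹; fraction remaining f = e^(−kτ) = e^(−0.053319×45) ≈ 0.0908.
Single-dose peak C₀ = D/Vd = 1100/158 ≈ 6.962 mcg/mL.
Steady-state trough Cmin,ss = C₀·f/(1−f) ≈ 6.962 × 0.0908/0.9092 ≈ 0.695 mcg/mL.
Trough 0.7 mcg/mL vs MEC 2 mcg/mL: subtherapeutic.

0.7 mcg/mL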